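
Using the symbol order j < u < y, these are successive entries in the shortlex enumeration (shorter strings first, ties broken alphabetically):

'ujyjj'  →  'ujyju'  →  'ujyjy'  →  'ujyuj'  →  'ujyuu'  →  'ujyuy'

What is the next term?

ujyyj

Find the rightmost character of ujyuy below y, bump it to the next letter, and reset everything to its right to j.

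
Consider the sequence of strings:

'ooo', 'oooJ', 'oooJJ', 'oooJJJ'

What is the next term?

oooJJJJ

Each term is the previous one with J appended.
One more step from oooJJJ gives the answer.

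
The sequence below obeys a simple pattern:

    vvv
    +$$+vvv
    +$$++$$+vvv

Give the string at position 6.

The strings grow by a fixed prefix +$$+ each time.
From +$$++$$+vvv, 3 further steps: +$$++$$+vvv → +$$++$$++$$+vvv → +$$++$$++$$++$$+vvv → (answer).

+$$++$$++$$++$$++$$+vvv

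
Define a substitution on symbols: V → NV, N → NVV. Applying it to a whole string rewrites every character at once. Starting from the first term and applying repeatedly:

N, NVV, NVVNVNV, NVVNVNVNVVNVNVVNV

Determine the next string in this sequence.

NVVNVNVNVVNVNVVNVNVVNVNVNVVNVNVVNVNVNVVNV

Applying the rule to each of the 17 symbols of NVVNVNVNVVNVNVVNV gives the pieces NVV NV NV NVV NV NVV NV NVV NV NV NVV NV NVV NV NV NVV NV, which concatenate to the answer.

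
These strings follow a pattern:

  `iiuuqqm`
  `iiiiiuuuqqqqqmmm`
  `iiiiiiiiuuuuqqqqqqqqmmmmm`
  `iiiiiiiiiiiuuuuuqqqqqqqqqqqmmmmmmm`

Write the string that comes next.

iiiiiiiiiiiiiiuuuuuuqqqqqqqqqqqqqqmmmmmmmmm

Each string has the form i^{3n-1} u^{n+1} q^{3n-1} m^{2n-1} (n = 1, 2, …).
Setting n = 5 gives 14, 6, 14, 9 characters in each block.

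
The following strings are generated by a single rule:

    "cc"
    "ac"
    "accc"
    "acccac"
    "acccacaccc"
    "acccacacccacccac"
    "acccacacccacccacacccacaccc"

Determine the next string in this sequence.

From term 3 onward, concatenate the last term with the second-to-last: ac·cc = accc, accc·ac = acccac, …
So term 8 is acccacacccacccacacccacaccc·acccacacccacccac.

acccacacccacccacacccacacccacccacacccacccac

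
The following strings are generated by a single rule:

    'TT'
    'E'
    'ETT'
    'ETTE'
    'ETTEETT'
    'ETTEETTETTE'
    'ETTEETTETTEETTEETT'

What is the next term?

ETTEETTETTEETTEETTETTEETTETTE

This is a Fibonacci-style word recurrence s(k) = s(k−1)·s(k−2): e.g. E·TT = ETT.
So term 8 is ETTEETTETTEETTEETT·ETTEETTETTE.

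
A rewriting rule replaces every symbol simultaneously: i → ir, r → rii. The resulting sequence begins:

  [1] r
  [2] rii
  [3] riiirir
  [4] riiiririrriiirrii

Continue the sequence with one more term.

φ(riiiririrriiirrii) expands symbol-by-symbol to rii ir ir ir rii ir rii ir rii rii ir ir ir rii rii ir ir; joining the 17 pieces gives the next term.

riiiririrriiirriiirriiriiiririrriiriiirir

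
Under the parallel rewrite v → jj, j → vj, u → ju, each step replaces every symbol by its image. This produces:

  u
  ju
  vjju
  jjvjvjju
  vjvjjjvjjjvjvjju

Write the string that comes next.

jjvjjjvjvjvjjjvjvjvjjjvjjjvjvjju

Applying the rule to each of the 16 symbols of vjvjjjvjjjvjvjju gives the pieces jj vj jj vj vj vj jj vj vj vj jj vj jj vj vj ju, which concatenate to the answer.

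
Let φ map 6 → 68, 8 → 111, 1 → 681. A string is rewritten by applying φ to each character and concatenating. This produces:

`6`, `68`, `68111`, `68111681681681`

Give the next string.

Replace each of the 14 characters of 68111681681681 in place — 68 111 681 681 681 68 111 681 68 111 681 68 111 681 — and concatenate.

68111681681681681116816811168168111681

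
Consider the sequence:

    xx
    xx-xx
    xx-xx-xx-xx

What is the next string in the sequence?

Every step duplicates the string with '-' between the halves.
One more doubling of xx-xx-xx-xx gives the answer.

xx-xx-xx-xx-xx-xx-xx-xx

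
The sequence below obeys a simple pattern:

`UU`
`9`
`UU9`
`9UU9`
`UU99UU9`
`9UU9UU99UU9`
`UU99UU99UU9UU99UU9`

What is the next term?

From term 3 onward, concatenate the second-to-last term with the last: UU·9 = UU9, 9·UU9 = 9UU9, …
Continuing: 9UU9UU99UU9 · UU99UU99UU9UU99UU9 gives term 8.

9UU9UU99UU9UU99UU99UU9UU99UU9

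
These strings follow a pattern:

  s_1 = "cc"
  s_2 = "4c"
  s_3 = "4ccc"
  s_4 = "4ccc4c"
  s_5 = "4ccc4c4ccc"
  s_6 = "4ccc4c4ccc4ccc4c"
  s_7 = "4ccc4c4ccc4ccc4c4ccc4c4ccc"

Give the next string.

4ccc4c4ccc4ccc4c4ccc4c4ccc4ccc4c4ccc4ccc4c

From term 3 onward, concatenate the last term with the second-to-last: 4c·cc = 4ccc, 4ccc·4c = 4ccc4c, …
Continuing: 4ccc4c4ccc4ccc4c4ccc4c4ccc · 4ccc4c4ccc4ccc4c gives term 8.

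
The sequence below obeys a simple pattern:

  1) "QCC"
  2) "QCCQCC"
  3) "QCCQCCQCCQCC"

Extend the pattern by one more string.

Each string is two copies of the previous one concatenated.
One more doubling of QCCQCCQCCQCC gives the answer.

QCCQCCQCCQCCQCCQCCQCCQCC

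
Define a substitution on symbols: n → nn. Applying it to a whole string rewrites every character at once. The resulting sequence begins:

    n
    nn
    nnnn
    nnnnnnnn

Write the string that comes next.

Rewriting each symbol of nnnnnnnn: n→nn, n→nn, n→nn, n→nn, n→nn, n→nn, n→nn, n→nn, which concatenates to nn nn nn nn nn nn nn nn.

nnnnnnnnnnnnnnnn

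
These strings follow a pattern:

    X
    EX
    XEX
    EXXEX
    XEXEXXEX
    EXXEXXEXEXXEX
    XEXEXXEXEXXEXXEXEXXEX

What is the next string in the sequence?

EXXEXXEXEXXEXXEXEXXEXEXXEXXEXEXXEX

Each term (from the third on) is the two preceding terms concatenated in order: term 3 = X·EX = XEX.
So term 8 is EXXEXXEXEXXEX·XEXEXXEXEXXEXXEXEXXEX.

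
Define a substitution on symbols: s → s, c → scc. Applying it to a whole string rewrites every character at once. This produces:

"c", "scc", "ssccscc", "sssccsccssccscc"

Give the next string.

Applying the rule to each of the 15 symbols of sssccsccssccscc gives the pieces s s s scc scc s scc scc s s scc scc s scc scc, which concatenate to the answer.

ssssccsccssccsccsssccsccssccscc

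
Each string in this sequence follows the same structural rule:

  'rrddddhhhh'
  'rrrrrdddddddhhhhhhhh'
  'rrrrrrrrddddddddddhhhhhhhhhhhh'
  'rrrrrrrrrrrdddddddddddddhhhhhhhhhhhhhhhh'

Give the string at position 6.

Each string has the form r^{3n-1} d^{3n+1} h^{4n} (n = 1, 2, …).
At n = 6 the blocks have lengths 17, 19, 24.

rrrrrrrrrrrrrrrrrdddddddddddddddddddhhhhhhhhhhhhhhhhhhhhhhhh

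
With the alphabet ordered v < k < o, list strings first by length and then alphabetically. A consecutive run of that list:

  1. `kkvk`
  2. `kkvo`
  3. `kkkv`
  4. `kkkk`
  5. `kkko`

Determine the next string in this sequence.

Treat kkko as a base-3 numeral over the given alphabet and add one, carrying through any trailing o's.

kkov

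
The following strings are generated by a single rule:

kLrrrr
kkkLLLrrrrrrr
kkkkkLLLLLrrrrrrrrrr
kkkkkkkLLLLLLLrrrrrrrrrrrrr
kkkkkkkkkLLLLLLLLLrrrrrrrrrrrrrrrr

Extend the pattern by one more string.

The n-th term is 2n-1 k's then 2n-1 L's then 3n+1 r's (n = 1, 2, …).
Setting n = 6 gives 11, 11, 19 characters in each block.

kkkkkkkkkkkLLLLLLLLLLLrrrrrrrrrrrrrrrrrrr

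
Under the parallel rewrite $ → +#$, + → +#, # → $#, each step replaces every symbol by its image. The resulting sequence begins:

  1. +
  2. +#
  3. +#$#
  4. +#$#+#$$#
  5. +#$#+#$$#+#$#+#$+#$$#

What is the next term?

Rewriting the 21 symbols of +#$#+#$$#+#$#+#$+#$$# one by one yields +# $# +#$ $# +# $# +#$ +#$ $# +# $# +#$ $# +# $# +#$ +# $# +#$ +#$ $#; concatenated:

+#$#+#$$#+#$#+#$+#$$#+#$#+#$$#+#$#+#$+#$#+#$+#$$#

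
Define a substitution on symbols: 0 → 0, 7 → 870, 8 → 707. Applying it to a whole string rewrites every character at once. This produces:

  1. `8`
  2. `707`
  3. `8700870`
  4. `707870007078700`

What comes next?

Applying the rule to each of the 15 symbols of 707870007078700 gives the pieces 870 0 870 707 870 0 0 0 870 0 870 707 870 0 0, which concatenate to the answer.

8700870707870000870087070787000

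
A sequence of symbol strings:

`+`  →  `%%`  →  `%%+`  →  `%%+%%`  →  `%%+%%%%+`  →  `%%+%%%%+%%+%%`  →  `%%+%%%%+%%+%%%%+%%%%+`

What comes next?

%%+%%%%+%%+%%%%+%%%%+%%+%%%%+%%+%%

Each term (from the third on) is the previous term followed by the one before it: term 3 = %%·+ = %%+.
Continuing: %%+%%%%+%%+%%%%+%%%%+ · %%+%%%%+%%+%% gives term 8.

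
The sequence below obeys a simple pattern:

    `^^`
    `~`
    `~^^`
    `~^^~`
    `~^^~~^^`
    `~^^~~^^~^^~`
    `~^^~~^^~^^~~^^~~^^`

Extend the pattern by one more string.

~^^~~^^~^^~~^^~~^^~^^~~^^~^^~

From term 3 onward, concatenate the last term with the second-to-last: ~·^^ = ~^^, ~^^·~ = ~^^~, …
So term 8 is ~^^~~^^~^^~~^^~~^^·~^^~~^^~^^~.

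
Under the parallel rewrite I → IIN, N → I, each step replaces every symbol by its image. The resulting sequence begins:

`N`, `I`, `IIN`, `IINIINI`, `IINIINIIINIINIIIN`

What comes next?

φ(IINIINIIINIINIIIN) expands symbol-by-symbol to IIN IIN I IIN IIN I IIN IIN IIN I IIN IIN I IIN IIN IIN I; joining the 17 pieces gives the next term.

IINIINIIINIINIIINIINIINIIINIINIIINIINIINI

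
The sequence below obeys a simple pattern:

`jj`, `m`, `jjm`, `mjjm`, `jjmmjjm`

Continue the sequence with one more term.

From term 3 onward, concatenate the second-to-last term with the last: jj·m = jjm, m·jjm = mjjm, …
So term 6 is mjjm·jjmmjjm.

mjjmjjmmjjm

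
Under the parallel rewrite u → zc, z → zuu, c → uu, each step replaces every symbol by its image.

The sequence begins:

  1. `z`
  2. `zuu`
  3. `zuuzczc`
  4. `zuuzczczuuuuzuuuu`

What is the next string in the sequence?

zuuzczczuuuuzuuuuzuuzczczczczuuzczczczc

Replace each of the 17 characters of zuuzczczuuuuzuuuu in place — zuu zc zc zuu uu zuu uu zuu zc zc zc zc zuu zc zc zc zc — and concatenate.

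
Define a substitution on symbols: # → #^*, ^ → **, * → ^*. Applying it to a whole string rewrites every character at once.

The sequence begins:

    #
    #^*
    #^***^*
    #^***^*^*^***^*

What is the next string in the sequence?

#^***^*^*^***^***^***^*^*^***^*

φ(#^***^*^*^***^*) expands symbol-by-symbol to #^* ** ^* ^* ^* ** ^* ** ^* ** ^* ^* ^* ** ^*; joining the 15 pieces gives the next term.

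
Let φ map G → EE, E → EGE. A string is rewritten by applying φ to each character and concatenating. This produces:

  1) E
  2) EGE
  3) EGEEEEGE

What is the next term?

Expanding EGEEEEGE: E→EGE, G→EE, E→EGE, E→EGE, E→EGE, E→EGE, G→EE, E→EGE. Concatenated: EGE EE EGE EGE EGE EGE EE EGE.

EGEEEEGEEGEEGEEGEEEEGE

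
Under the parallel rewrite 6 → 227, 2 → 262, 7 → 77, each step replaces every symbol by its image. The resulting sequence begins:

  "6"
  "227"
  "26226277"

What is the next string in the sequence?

2622272622622272627777

Expanding 26226277: 2→262, 6→227, 2→262, 2→262, 6→227, 2→262, 7→77, 7→77. Concatenated: 262 227 262 262 227 262 77 77.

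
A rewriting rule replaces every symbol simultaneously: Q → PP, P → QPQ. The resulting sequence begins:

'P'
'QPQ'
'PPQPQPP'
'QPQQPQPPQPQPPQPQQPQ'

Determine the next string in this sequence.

φ(QPQQPQPPQPQPPQPQQPQ) expands symbol-by-symbol to PP QPQ PP PP QPQ PP QPQ QPQ PP QPQ PP QPQ QPQ PP QPQ PP PP QPQ PP; joining the 19 pieces gives the next term.

PPQPQPPPPQPQPPQPQQPQPPQPQPPQPQQPQPPQPQPPPPQPQPP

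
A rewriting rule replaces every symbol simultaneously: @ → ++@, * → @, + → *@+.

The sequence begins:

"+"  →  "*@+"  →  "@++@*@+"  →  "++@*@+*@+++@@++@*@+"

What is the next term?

*@+*@+++@@++@*@+@++@*@+*@+*@+++@++@*@+*@+++@@++@*@+

φ(++@*@+*@+++@@++@*@+) expands symbol-by-symbol to *@+ *@+ ++@ @ ++@ *@+ @ ++@ *@+ *@+ *@+ ++@ ++@ *@+ *@+ ++@ @ ++@ *@+; joining the 19 pieces gives the next term.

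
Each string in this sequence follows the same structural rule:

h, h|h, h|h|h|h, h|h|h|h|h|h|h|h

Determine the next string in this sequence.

Each string is two copies of the previous one joined by '|'.
Doubling h|h|h|h|h|h|h|h with '|' between the halves:

h|h|h|h|h|h|h|h|h|h|h|h|h|h|h|h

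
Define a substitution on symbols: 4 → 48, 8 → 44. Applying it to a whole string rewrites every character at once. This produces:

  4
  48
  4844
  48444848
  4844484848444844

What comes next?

48444848484448444844484848444848

Replace each of the 16 characters of 4844484848444844 in place — 48 44 48 48 48 44 48 44 48 44 48 48 48 44 48 48 — and concatenate.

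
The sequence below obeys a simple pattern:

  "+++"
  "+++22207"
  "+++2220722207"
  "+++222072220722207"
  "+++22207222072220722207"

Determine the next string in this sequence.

The strings grow by a fixed suffix 22207 each time.
Applying this once more to +++22207222072220722207:

+++2220722207222072220722207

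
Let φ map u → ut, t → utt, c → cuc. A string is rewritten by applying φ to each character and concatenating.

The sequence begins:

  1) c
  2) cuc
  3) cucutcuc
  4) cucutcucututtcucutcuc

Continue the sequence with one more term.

φ(cucutcucututtcucutcuc) expands symbol-by-symbol to cuc ut cuc ut utt cuc ut cuc ut utt ut utt utt cuc ut cuc ut utt cuc ut cuc; joining the 21 pieces gives the next term.

cucutcucututtcucutcucututtututtuttcucutcucututtcucutcuc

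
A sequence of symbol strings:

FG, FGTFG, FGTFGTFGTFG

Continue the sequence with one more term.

FGTFGTFGTFGTFGTFGTFGTFG

s(k+1) = s(k)·T·s(k) — each term doubles the last with 'T' between the halves.
One more doubling of FGTFGTFGTFG gives the answer.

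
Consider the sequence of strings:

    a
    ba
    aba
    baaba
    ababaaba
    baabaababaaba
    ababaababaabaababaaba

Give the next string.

This is a Fibonacci-style word recurrence s(k) = s(k−2)·s(k−1): e.g. a·ba = aba.
Continuing: baabaababaaba · ababaababaabaababaaba gives term 8.

baabaababaabaababaababaabaababaaba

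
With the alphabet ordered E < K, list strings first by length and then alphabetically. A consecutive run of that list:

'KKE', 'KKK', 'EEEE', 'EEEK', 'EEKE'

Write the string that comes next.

Treat EEKE as a base-2 numeral over the given alphabet and add one, carrying through any trailing K's.

EEKK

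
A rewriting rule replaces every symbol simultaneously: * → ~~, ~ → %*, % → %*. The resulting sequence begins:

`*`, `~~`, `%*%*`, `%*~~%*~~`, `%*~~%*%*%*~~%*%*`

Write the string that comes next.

φ(%*~~%*%*%*~~%*%*) expands symbol-by-symbol to %* ~~ %* %* %* ~~ %* ~~ %* ~~ %* %* %* ~~ %* ~~; joining the 16 pieces gives the next term.

%*~~%*%*%*~~%*~~%*~~%*%*%*~~%*~~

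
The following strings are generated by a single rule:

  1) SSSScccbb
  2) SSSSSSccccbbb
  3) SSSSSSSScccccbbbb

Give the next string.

SSSSSSSSSSccccccbbbbb

Each string has the form S^{2n} c^{n+1} b^{n}, where the shown terms are n = 2, 3, 4.
At n = 5 the blocks have lengths 10, 6, 5.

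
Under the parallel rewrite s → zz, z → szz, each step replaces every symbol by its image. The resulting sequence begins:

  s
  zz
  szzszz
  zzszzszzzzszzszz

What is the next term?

szzszzzzszzszzzzszzszzszzszzzzszzszzzzszzszz

Replace each of the 16 characters of zzszzszzzzszzszz in place — szz szz zz szz szz zz szz szz szz szz zz szz szz zz szz szz — and concatenate.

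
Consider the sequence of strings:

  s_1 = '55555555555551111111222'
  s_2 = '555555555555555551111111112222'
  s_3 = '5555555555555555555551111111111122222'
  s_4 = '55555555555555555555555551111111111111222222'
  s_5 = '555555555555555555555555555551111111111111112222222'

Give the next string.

Reading off run lengths: 5 runs 13, 17, 21, 25, 29; 1 runs 7, 9, 11, 13, 15; 2 runs 3, 4, 5, 6, 7 — each is linear in n, where the shown terms are n = 3, 4, 5, 6, 7.
Setting n = 8 gives 33, 17, 8 characters in each block.

5555555555555555555555555555555551111111111111111122222222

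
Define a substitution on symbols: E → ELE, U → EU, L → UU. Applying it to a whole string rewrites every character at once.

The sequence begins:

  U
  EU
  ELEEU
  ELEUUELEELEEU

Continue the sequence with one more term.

φ(ELEUUELEELEEU) expands symbol-by-symbol to ELE UU ELE EU EU ELE UU ELE ELE UU ELE ELE EU; joining the 13 pieces gives the next term.

ELEUUELEEUEUELEUUELEELEUUELEELEEU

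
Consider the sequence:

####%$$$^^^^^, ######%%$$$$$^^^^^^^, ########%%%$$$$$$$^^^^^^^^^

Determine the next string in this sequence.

##########%%%%$$$$$$$$$^^^^^^^^^^^

The n-th term is 2n #'s then n-1 %'s then 2n-1 $'s then 2n+1 ^'s, where the shown terms are n = 2, 3, 4.
For the next term, n = 5, so the run lengths are 10, 4, 9, 11.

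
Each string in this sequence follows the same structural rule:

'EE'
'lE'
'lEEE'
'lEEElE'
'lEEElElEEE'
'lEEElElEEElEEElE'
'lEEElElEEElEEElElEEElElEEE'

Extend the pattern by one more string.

Each term (from the third on) is the previous term followed by the one before it: term 3 = lE·EE = lEEE.
The next term joins lEEElElEEElEEElElEEElElEEE and lEEElElEEElEEElE.

lEEElElEEElEEElElEEElElEEElEEElElEEElEEElE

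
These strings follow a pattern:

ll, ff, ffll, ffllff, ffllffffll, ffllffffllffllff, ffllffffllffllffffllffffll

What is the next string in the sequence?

ffllffffllffllffffllffffllffllffffllffllff

This is a Fibonacci-style word recurrence s(k) = s(k−1)·s(k−2): e.g. ff·ll = ffll.
The next term joins ffllffffllffllffffllffffll and ffllffffllffllff.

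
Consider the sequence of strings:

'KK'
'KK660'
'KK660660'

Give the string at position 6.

KK660660660660660

The strings grow by a fixed suffix 660 each time.
From KK660660, 3 further steps: KK660660 → KK660660660 → KK660660660660 → (answer).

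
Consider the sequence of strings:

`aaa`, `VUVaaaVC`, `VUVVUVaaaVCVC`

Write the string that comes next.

VUVVUVVUVaaaVCVCVC

s(k+1) = VUV·s(k)·VC, so each term gains VUV as a prefix and VC as a suffix.
So the next term is VUV·VUVVUVaaaVCVC·VC.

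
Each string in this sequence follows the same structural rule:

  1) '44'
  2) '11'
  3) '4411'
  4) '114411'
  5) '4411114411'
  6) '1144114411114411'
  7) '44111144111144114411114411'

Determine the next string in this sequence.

114411441111441144111144111144114411114411

This is a Fibonacci-style word recurrence s(k) = s(k−2)·s(k−1): e.g. 44·11 = 4411.
So term 8 is 1144114411114411·44111144111144114411114411.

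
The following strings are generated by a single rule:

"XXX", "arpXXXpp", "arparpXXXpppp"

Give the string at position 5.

arparparparpXXXpppppppp

Every step adds arp to the front and pp to the end of the previous string.
From arparpXXXpppp, 2 further steps: arparpXXXpppp → arparparpXXXpppppp → (answer).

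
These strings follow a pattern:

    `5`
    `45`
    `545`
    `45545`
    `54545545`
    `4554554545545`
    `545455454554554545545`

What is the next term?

4554554545545545455454554554545545

Each term (from the third on) is the two preceding terms concatenated in order: term 3 = 5·45 = 545.
Continuing: 4554554545545 · 545455454554554545545 gives term 8.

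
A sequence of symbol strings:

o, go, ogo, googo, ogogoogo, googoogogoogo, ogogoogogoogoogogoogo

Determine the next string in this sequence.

This is a Fibonacci-style word recurrence s(k) = s(k−2)·s(k−1): e.g. o·go = ogo.
Continuing: googoogogoogo · ogogoogogoogoogogoogo gives term 8.

googoogogoogoogogoogogoogoogogoogo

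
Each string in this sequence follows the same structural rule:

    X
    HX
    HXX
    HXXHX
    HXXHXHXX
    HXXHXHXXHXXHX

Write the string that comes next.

HXXHXHXXHXXHXHXXHXHXX

From term 3 onward, concatenate the last term with the second-to-last: HX·X = HXX, HXX·HX = HXXHX, …
Continuing: HXXHXHXXHXXHX · HXXHXHXX gives term 7.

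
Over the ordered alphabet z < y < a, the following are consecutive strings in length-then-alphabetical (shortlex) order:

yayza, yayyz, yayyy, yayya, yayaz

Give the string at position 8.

Stepping forward 3 times from yayaz: yayaz → yayay → yayaa, then the target.

yaazz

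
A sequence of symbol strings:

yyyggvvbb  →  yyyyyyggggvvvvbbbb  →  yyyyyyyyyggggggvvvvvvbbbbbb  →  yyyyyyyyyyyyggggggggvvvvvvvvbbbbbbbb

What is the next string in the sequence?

Reading off run lengths: y runs 3, 6, 9, 12; g runs 2, 4, 6, 8; v runs 2, 4, 6, 8; b runs 2, 4, 6, 8 — each is linear in n (n = 1, 2, …).
At n = 5 the blocks have lengths 15, 10, 10, 10.

yyyyyyyyyyyyyyyggggggggggvvvvvvvvvvbbbbbbbbbb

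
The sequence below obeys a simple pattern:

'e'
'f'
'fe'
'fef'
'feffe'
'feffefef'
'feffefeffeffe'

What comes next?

Each term (from the third on) is the previous term followed by the one before it: term 3 = f·e = fe.
The next term joins feffefeffeffe and feffefef.

feffefeffeffefeffefef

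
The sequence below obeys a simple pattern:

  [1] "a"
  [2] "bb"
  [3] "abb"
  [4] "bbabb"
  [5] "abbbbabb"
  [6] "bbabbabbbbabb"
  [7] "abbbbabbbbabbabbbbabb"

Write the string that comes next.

bbabbabbbbabbabbbbabbbbabbabbbbabb

This is a Fibonacci-style word recurrence s(k) = s(k−2)·s(k−1): e.g. a·bb = abb.
So term 8 is bbabbabbbbabb·abbbbabbbbabbabbbbabb.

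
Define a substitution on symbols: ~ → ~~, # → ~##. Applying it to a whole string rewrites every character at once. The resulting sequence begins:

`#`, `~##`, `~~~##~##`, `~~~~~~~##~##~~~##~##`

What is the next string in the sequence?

Rewriting the 20 symbols of ~~~~~~~##~##~~~##~## one by one yields ~~ ~~ ~~ ~~ ~~ ~~ ~~ ~## ~## ~~ ~## ~## ~~ ~~ ~~ ~## ~## ~~ ~## ~##; concatenated:

~~~~~~~~~~~~~~~##~##~~~##~##~~~~~~~##~##~~~##~##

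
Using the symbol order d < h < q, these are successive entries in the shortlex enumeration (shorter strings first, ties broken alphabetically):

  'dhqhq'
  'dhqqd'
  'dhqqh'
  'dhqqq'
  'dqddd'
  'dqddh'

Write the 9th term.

Advancing 3 positions from dqddh through dqddh → dqddq → dqdhd reaches term 9.

dqdhh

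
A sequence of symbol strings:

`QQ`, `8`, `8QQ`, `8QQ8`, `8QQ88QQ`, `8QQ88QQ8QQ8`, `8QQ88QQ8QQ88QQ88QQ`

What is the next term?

8QQ88QQ8QQ88QQ88QQ8QQ88QQ8QQ8

This is a Fibonacci-style word recurrence s(k) = s(k−1)·s(k−2): e.g. 8·QQ = 8QQ.
So term 8 is 8QQ88QQ8QQ88QQ88QQ·8QQ88QQ8QQ8.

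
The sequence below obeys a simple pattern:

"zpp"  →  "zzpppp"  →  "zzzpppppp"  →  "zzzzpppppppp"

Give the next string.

zzzzzpppppppppp

The n-th term is n z's then 2n p's (n = 1, 2, …).
For the next term, n = 5, so the run lengths are 5, 10.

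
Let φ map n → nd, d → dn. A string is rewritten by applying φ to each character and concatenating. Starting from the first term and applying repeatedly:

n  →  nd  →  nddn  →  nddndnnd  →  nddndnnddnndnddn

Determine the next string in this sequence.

nddndnnddnndnddndnndnddnnddndnnd

φ(nddndnnddnndnddn) expands symbol-by-symbol to nd dn dn nd dn nd nd dn dn nd nd dn nd dn dn nd; joining the 16 pieces gives the next term.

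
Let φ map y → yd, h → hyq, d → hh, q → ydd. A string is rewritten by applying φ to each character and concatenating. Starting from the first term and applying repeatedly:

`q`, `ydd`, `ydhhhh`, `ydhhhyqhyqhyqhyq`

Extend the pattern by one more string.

ydhhhyqhyqhyqydyddhyqydyddhyqydyddhyqydydd

Replace each of the 16 characters of ydhhhyqhyqhyqhyq in place — yd hh hyq hyq hyq yd ydd hyq yd ydd hyq yd ydd hyq yd ydd — and concatenate.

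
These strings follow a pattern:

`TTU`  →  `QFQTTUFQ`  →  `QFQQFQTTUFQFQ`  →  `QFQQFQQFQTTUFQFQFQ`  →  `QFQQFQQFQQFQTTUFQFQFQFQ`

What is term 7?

Every step adds QFQ to the front and FQ to the end of the previous string.
From QFQQFQQFQQFQTTUFQFQFQFQ, 2 further steps: QFQQFQQFQQFQTTUFQFQFQFQ → QFQQFQQFQQFQQFQTTUFQFQFQFQFQ → (answer).

QFQQFQQFQQFQQFQQFQTTUFQFQFQFQFQFQ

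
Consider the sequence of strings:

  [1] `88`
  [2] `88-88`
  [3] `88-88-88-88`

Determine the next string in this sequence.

88-88-88-88-88-88-88-88

s(k+1) = s(k)·-·s(k) — each term doubles the last with '-' between the halves.
One more doubling of 88-88-88-88 gives the answer.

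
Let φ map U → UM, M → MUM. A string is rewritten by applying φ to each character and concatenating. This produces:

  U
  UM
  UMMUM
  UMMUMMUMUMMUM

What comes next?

Applying the rule to each of the 13 symbols of UMMUMMUMUMMUM gives the pieces UM MUM MUM UM MUM MUM UM MUM UM MUM MUM UM MUM, which concatenate to the answer.

UMMUMMUMUMMUMMUMUMMUMUMMUMMUMUMMUM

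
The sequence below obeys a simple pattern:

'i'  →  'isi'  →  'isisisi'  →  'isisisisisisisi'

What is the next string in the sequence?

s(k+1) = s(k)·s·s(k) — each term doubles the last with 's' between the halves.
Doubling isisisisisisisi with 's' between the halves:

isisisisisisisisisisisisisisisi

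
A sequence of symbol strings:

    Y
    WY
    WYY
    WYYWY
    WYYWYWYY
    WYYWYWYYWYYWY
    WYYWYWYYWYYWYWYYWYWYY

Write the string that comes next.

WYYWYWYYWYYWYWYYWYWYYWYYWYWYYWYYWY

From term 3 onward, concatenate the last term with the second-to-last: WY·Y = WYY, WYY·WY = WYYWY, …
Continuing: WYYWYWYYWYYWYWYYWYWYY · WYYWYWYYWYYWY gives term 8.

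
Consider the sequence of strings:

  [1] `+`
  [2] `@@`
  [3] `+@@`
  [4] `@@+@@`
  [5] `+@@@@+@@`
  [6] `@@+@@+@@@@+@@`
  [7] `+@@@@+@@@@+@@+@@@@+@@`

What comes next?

Each term (from the third on) is the two preceding terms concatenated in order: term 3 = +·@@ = +@@.
So term 8 is @@+@@+@@@@+@@·+@@@@+@@@@+@@+@@@@+@@.

@@+@@+@@@@+@@+@@@@+@@@@+@@+@@@@+@@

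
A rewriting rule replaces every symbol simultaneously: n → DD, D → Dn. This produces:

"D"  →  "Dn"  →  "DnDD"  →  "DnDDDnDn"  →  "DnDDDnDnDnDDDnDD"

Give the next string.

DnDDDnDnDnDDDnDDDnDDDnDnDnDDDnDn

Replace each of the 16 characters of DnDDDnDnDnDDDnDD in place — Dn DD Dn Dn Dn DD Dn DD Dn DD Dn Dn Dn DD Dn Dn — and concatenate.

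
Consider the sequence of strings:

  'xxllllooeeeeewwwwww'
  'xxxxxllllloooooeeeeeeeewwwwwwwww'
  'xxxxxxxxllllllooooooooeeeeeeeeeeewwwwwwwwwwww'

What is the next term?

xxxxxxxxxxxllllllloooooooooooeeeeeeeeeeeeeewwwwwwwwwwwwwww

Term n consists of 3n-1 x's, followed by n+3 l's, followed by 3n-1 o's, followed by 3n+2 e's, followed by 3n+3 w's (n = 1, 2, …).
At n = 4 the blocks have lengths 11, 7, 11, 14, 15.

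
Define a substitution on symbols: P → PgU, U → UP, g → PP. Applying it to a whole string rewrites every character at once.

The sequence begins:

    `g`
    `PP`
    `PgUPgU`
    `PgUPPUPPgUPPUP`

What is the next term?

Replace each of the 14 characters of PgUPPUPPgUPPUP in place — PgU PP UP PgU PgU UP PgU PgU PP UP PgU PgU UP PgU — and concatenate.

PgUPPUPPgUPgUUPPgUPgUPPUPPgUPgUUPPgU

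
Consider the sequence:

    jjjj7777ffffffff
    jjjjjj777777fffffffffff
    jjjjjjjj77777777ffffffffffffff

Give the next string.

jjjjjjjjjj7777777777fffffffffffffffff

Each string has the form j^{2n} 7^{2n} f^{3n+2}, where the shown terms are n = 2, 3, 4.
At n = 5 the blocks have lengths 10, 10, 17.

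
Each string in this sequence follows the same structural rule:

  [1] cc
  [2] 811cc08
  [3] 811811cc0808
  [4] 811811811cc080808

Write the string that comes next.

811811811811cc08080808

Every step adds 811 to the front and 08 to the end of the previous string.
One more step from 811811811cc080808 gives the answer.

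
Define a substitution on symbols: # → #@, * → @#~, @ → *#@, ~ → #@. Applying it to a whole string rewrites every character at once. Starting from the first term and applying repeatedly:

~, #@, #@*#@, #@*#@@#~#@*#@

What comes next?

Rewriting the 13 symbols of #@*#@@#~#@*#@ one by one yields #@ *#@ @#~ #@ *#@ *#@ #@ #@ #@ *#@ @#~ #@ *#@; concatenated:

#@*#@@#~#@*#@*#@#@#@#@*#@@#~#@*#@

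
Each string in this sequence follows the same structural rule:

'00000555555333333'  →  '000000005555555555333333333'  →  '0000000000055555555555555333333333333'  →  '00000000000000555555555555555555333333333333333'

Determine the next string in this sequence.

Term n consists of 3n-1 0's, followed by 4n-2 5's, followed by 3n 3's, where the shown terms are n = 2, 3, 4, 5.
Setting n = 6 gives 17, 22, 18 characters in each block.

000000000000000005555555555555555555555333333333333333333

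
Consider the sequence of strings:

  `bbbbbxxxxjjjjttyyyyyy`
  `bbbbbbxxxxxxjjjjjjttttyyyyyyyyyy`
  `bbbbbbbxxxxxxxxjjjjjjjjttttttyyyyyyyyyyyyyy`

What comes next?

bbbbbbbbxxxxxxxxxxjjjjjjjjjjttttttttyyyyyyyyyyyyyyyyyy

The n-th term is n+3 b's then 2n x's then 2n j's then 2n-2 t's then 4n-2 y's, where the shown terms are n = 2, 3, 4.
For the next term, n = 5, so the run lengths are 8, 10, 10, 8, 18.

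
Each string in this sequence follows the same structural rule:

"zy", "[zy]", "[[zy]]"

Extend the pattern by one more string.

Each term wraps the previous one in [ on the left and ] on the right.
So the next term is [·[[zy]]·].

[[[zy]]]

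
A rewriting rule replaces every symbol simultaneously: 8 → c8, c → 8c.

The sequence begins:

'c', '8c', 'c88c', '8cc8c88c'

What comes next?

c88c8cc88cc8c88c

Expanding 8cc8c88c: 8→c8, c→8c, c→8c, 8→c8, c→8c, 8→c8, 8→c8, c→8c. Concatenated: c8 8c 8c c8 8c c8 c8 8c.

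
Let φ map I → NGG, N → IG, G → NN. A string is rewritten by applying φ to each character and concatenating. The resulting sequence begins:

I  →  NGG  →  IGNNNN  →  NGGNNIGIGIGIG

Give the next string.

φ(NGGNNIGIGIGIG) expands symbol-by-symbol to IG NN NN IG IG NGG NN NGG NN NGG NN NGG NN; joining the 13 pieces gives the next term.

IGNNNNIGIGNGGNNNGGNNNGGNNNGGNN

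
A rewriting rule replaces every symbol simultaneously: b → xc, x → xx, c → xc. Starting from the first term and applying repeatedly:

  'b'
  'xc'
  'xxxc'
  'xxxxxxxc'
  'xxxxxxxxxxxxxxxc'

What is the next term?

φ(xxxxxxxxxxxxxxxc) expands symbol-by-symbol to xx xx xx xx xx xx xx xx xx xx xx xx xx xx xx xc; joining the 16 pieces gives the next term.

xxxxxxxxxxxxxxxxxxxxxxxxxxxxxxxc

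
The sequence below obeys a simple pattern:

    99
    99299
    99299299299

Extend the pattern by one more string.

Each string is two copies of the previous one joined by '2'.
One more doubling of 99299299299 gives the answer.

99299299299299299299299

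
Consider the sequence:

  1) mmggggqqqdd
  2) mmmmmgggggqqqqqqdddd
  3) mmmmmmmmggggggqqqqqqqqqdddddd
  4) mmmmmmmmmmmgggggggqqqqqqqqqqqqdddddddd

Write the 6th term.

mmmmmmmmmmmmmmmmmgggggggggqqqqqqqqqqqqqqqqqqdddddddddddd

Term n consists of 3n-1 m's, followed by n+3 g's, followed by 3n q's, followed by 2n d's (n = 1, 2, …).
At n = 6 the blocks have lengths 17, 9, 18, 12.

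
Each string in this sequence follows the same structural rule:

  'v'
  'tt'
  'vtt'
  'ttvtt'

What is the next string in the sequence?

From term 3 onward, concatenate the second-to-last term with the last: v·tt = vtt, tt·vtt = ttvtt, …
The next term joins vtt and ttvtt.

vttttvtt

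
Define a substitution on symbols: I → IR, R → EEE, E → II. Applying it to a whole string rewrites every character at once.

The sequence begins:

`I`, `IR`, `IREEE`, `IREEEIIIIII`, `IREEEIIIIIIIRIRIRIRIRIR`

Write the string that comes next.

Applying the rule to each of the 23 symbols of IREEEIIIIIIIRIRIRIRIRIR gives the pieces IR EEE II II II IR IR IR IR IR IR IR EEE IR EEE IR EEE IR EEE IR EEE IR EEE, which concatenate to the answer.

IREEEIIIIIIIRIRIRIRIRIRIREEEIREEEIREEEIREEEIREEEIREEE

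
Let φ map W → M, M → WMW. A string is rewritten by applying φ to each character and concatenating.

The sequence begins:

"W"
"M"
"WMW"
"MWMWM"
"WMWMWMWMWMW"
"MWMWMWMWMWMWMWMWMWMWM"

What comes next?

WMWMWMWMWMWMWMWMWMWMWMWMWMWMWMWMWMWMWMWMWMW

Applying the rule to each of the 21 symbols of MWMWMWMWMWMWMWMWMWMWM gives the pieces WMW M WMW M WMW M WMW M WMW M WMW M WMW M WMW M WMW M WMW M WMW, which concatenate to the answer.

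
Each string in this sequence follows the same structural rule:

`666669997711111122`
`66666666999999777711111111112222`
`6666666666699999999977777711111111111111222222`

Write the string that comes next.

Term n consists of 3n+2 6's, followed by 3n 9's, followed by 2n 7's, followed by 4n+2 1's, followed by 2n 2's (n = 1, 2, …).
At n = 4 the blocks have lengths 14, 12, 8, 18, 8.

666666666666669999999999997777777711111111111111111122222222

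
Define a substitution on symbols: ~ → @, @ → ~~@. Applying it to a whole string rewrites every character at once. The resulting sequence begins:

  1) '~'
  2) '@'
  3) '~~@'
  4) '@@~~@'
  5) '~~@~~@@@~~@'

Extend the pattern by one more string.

Apply φ to ~~@~~@@@~~@ symbol by symbol: ~→@, ~→@, @→~~@, ~→@, ~→@, @→~~@, @→~~@, @→~~@, ~→@, ~→@, @→~~@; joined: @ @ ~~@ @ @ ~~@ ~~@ ~~@ @ @ ~~@.

@@~~@@@~~@~~@~~@@@~~@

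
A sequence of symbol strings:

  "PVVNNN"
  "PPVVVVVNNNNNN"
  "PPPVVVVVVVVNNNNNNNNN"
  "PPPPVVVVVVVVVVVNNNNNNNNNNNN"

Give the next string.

Term n consists of n P's, followed by 3n-1 V's, followed by 3n N's (n = 1, 2, …).
At n = 5 the blocks have lengths 5, 14, 15.

PPPPPVVVVVVVVVVVVVVNNNNNNNNNNNNNNN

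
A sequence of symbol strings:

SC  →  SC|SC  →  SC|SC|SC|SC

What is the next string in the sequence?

Every step duplicates the string with '|' between the halves.
Doubling SC|SC|SC|SC with '|' between the halves:

SC|SC|SC|SC|SC|SC|SC|SC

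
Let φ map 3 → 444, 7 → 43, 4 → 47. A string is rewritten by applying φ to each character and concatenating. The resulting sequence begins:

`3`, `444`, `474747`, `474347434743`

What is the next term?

474347444474347444474347444

Rewriting each symbol of 474347434743: 4→47, 7→43, 4→47, 3→444, 4→47, 7→43, 4→47, 3→444, 4→47, 7→43, 4→47, 3→444, which concatenates to 47 43 47 444 47 43 47 444 47 43 47 444.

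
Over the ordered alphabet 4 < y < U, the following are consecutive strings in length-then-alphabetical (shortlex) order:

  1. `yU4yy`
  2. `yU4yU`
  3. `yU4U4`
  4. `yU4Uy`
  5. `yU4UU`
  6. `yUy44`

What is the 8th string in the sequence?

Stepping forward 2 times from yUy44: yUy44 → yUy4y, then the target.

yUy4U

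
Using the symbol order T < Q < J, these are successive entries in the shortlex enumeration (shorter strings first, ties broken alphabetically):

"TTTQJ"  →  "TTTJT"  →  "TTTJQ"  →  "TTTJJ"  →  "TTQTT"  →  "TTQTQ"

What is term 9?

Advancing 3 positions from TTQTQ through TTQTQ → TTQTJ → TTQQT reaches term 9.

TTQQQ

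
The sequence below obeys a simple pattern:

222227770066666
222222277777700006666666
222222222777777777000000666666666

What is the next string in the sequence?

The n-th term is 2n+3 2's then 3n 7's then 2n 0's then 2n+3 6's (n = 1, 2, …).
For the next term, n = 4, so the run lengths are 11, 12, 8, 11.

222222222227777777777770000000066666666666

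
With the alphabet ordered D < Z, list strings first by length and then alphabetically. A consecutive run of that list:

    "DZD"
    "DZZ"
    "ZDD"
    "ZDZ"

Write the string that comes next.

ZZD

The successor of ZDZ increments the rightmost position that isn't already Z and resets every position after it to D.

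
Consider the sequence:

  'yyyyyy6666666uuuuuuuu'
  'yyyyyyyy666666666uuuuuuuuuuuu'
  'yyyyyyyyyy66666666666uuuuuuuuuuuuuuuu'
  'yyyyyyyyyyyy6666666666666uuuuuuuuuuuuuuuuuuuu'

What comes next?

yyyyyyyyyyyyyy666666666666666uuuuuuuuuuuuuuuuuuuuuuuu

Each string has the form y^{2n+2} 6^{2n+3} u^{4n}, where the shown terms are n = 2, 3, 4, 5.
For the next term, n = 6, so the run lengths are 14, 15, 24.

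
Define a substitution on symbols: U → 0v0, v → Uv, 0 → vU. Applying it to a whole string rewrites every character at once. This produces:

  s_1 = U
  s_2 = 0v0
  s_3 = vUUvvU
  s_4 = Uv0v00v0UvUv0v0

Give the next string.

0v0UvvUUvvUvUUvvU0v0Uv0v0UvvUUvvU

Applying the rule to each of the 15 symbols of Uv0v00v0UvUv0v0 gives the pieces 0v0 Uv vU Uv vU vU Uv vU 0v0 Uv 0v0 Uv vU Uv vU, which concatenate to the answer.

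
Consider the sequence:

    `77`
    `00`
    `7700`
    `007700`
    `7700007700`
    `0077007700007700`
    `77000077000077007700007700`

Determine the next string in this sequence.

This is a Fibonacci-style word recurrence s(k) = s(k−2)·s(k−1): e.g. 77·00 = 7700.
So term 8 is 0077007700007700·77000077000077007700007700.

007700770000770077000077000077007700007700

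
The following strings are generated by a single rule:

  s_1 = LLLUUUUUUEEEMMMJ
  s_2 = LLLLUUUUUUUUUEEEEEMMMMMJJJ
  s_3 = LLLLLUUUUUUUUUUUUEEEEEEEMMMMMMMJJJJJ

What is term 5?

LLLLLLLUUUUUUUUUUUUUUUUUUEEEEEEEEEEEMMMMMMMMMMMJJJJJJJJJ

Term n consists of n+2 L's, followed by 3n+3 U's, followed by 2n+1 E's, followed by 2n+1 M's, followed by 2n-1 J's (n = 1, 2, …).
At n = 5 the blocks have lengths 7, 18, 11, 11, 9.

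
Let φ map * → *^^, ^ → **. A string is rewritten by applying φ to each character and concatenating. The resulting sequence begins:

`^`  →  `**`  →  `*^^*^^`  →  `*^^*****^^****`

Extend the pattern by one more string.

Rewriting the 14 symbols of *^^*****^^**** one by one yields *^^ ** ** *^^ *^^ *^^ *^^ *^^ ** ** *^^ *^^ *^^ *^^; concatenated:

*^^*****^^*^^*^^*^^*^^*****^^*^^*^^*^^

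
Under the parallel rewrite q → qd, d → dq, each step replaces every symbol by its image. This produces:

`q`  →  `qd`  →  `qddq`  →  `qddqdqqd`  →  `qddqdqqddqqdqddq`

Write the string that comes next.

qddqdqqddqqdqddqdqqdqddqqddqdqqd

Replace each of the 16 characters of qddqdqqddqqdqddq in place — qd dq dq qd dq qd qd dq dq qd qd dq qd dq dq qd — and concatenate.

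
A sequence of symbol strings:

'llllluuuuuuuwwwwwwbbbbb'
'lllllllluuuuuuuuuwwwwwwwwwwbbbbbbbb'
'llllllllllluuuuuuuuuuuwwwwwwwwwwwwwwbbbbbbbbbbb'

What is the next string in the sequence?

lllllllllllllluuuuuuuuuuuuuwwwwwwwwwwwwwwwwwwbbbbbbbbbbbbbb

The n-th term is 3n-1 l's then 2n+3 u's then 4n-2 w's then 3n-1 b's, where the shown terms are n = 2, 3, 4.
Setting n = 5 gives 14, 13, 18, 14 characters in each block.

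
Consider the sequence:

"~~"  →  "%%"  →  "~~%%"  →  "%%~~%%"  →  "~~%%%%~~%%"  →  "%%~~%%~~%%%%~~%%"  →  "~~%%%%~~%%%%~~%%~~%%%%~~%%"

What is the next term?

From term 3 onward, concatenate the second-to-last term with the last: ~~·%% = ~~%%, %%·~~%% = %%~~%%, …
Continuing: %%~~%%~~%%%%~~%% · ~~%%%%~~%%%%~~%%~~%%%%~~%% gives term 8.

%%~~%%~~%%%%~~%%~~%%%%~~%%%%~~%%~~%%%%~~%%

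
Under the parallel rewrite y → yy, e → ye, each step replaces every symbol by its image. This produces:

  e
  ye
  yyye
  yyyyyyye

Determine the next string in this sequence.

Apply φ to yyyyyyye symbol by symbol: y→yy, y→yy, y→yy, y→yy, y→yy, y→yy, y→yy, e→ye; joined: yy yy yy yy yy yy yy ye.

yyyyyyyyyyyyyyye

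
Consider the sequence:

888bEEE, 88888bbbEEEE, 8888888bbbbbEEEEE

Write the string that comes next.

888888888bbbbbbbEEEEEE

The n-th term is 2n+1 8's then 2n-1 b's then n+2 E's (n = 1, 2, …).
Setting n = 4 gives 9, 7, 6 characters in each block.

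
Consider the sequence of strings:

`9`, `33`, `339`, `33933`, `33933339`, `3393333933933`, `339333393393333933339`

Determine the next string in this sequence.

This is a Fibonacci-style word recurrence s(k) = s(k−1)·s(k−2): e.g. 33·9 = 339.
Continuing: 339333393393333933339 · 3393333933933 gives term 8.

3393333933933339333393393333933933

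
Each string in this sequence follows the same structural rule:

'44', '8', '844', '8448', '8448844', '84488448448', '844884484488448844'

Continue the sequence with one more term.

84488448448844884484488448448

From term 3 onward, concatenate the last term with the second-to-last: 8·44 = 844, 844·8 = 8448, …
The next term joins 844884484488448844 and 84488448448.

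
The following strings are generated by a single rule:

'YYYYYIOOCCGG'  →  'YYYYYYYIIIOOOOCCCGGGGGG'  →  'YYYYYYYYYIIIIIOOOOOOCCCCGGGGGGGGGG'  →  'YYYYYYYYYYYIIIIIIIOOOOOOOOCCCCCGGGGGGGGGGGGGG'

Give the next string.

The n-th term is 2n+3 Y's then 2n-1 I's then 2n O's then n+1 C's then 4n-2 G's (n = 1, 2, …).
For the next term, n = 5, so the run lengths are 13, 9, 10, 6, 18.

YYYYYYYYYYYYYIIIIIIIIIOOOOOOOOOOCCCCCCGGGGGGGGGGGGGGGGGG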